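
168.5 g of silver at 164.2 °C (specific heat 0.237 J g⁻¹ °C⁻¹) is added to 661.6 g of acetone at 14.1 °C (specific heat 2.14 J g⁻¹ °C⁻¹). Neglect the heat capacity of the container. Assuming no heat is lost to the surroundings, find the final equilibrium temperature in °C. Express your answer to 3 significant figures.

Heat lost by silver = heat gained by acetone.
(168.5)(0.237)(164.2 − T) = (661.6)(2.14)(T − 14.1)
39.9345 (164.2 − T) = 1415.824 (T − 14.1)
6557.2 − 39.9345 T = 1415.824 T − 19963
26520.2 = 1455.7585 T
T = 18.22 °C

T_f = 18.2 °C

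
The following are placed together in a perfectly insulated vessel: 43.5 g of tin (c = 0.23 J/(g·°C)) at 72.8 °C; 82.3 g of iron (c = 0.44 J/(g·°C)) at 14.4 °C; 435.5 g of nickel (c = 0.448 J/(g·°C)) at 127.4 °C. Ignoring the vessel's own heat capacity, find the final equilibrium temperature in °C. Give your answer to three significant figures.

T_f = 108 °C

Σ mᵢcᵢ(T − Tᵢ) = 0  ⇒  T = Σ mᵢcᵢTᵢ / Σ mᵢcᵢ
Σ mᵢcᵢ = 43.5×0.23 + 82.3×0.44 + 435.5×0.448 = 241.321
Σ mᵢcᵢTᵢ = 10.005×72.8 + 36.212×14.4 + 195.104×127.4 = 26106
T = 26106 / 241.321 = 108.2 °C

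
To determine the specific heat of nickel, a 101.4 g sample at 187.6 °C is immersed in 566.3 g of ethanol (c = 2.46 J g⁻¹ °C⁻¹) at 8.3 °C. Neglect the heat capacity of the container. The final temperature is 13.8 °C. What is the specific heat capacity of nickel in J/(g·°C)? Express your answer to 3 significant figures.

q_gained = (566.3 × 2.46) × (13.8 − 8.3) = 7662 J
q_lost = 101.4 × c × (187.6 − 13.8) = 17623.32 c
Set equal: c = 7662 / 17623.32 = 0.435 J/(g·°C)

c = 0.435 J/(g·°C)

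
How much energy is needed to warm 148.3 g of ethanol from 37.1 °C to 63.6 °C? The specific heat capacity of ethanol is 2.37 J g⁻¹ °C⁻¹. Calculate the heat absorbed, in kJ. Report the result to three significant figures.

q = 9.31 kJ

q = m c ΔT = 148.3 × 2.37 × (63.6 − 37.1)
q = 148.3 × 2.37 × 26.5 = 9314 J = 9.31 kJ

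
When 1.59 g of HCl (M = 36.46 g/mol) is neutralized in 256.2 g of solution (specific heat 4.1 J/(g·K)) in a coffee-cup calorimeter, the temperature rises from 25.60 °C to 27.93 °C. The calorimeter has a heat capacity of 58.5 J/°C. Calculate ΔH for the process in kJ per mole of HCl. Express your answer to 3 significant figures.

|ΔT| = |27.93 − 25.60| = 2.33 °C
|q_surr| = (256.2 × 4.1 + 58.5) × 2.33 = 1108.92 × 2.33 = 2583.8 J
n(HCl) = 1.59 / 36.46 = 0.043609 mol
Temperature rose, so q_rxn = −|q_surr| = -2.5838 kJ
ΔH = q_rxn / n = -59.249 kJ/mol

ΔH = -59.2 kJ/mol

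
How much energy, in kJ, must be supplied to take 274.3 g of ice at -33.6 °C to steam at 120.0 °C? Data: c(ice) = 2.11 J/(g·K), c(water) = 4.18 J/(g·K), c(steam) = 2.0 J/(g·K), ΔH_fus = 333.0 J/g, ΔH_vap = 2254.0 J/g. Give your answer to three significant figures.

q = 855 kJ

q1 (heat ice -33.6→0.0 °C): 274.3 × 2.11 × 33.6 = 19447 J
q2 (melt at 0 °C): 274.3 × 333.0 = 91342 J
q3 (heat water 0.0→100.0 °C): 274.3 × 4.18 × 100.0 = 114657 J
q4 (vaporize at 100 °C): 274.3 × 2254.0 = 618272 J
q5 (heat steam 100.0→120.0 °C): 274.3 × 2.0 × 20.0 = 10972 J
Total: 19447 + 91342 + 114657 + 618272 + 10972 = 854690 J = 855 kJ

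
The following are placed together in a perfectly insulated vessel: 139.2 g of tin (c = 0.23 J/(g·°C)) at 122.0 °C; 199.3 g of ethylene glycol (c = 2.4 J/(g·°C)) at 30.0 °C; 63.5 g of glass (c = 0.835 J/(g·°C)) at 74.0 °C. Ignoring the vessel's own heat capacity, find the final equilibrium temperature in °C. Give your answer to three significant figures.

Σ mᵢcᵢ(T − Tᵢ) = 0  ⇒  T = Σ mᵢcᵢTᵢ / Σ mᵢcᵢ
Σ mᵢcᵢ = 139.2×0.23 + 199.3×2.4 + 63.5×0.835 = 563.3585
Σ mᵢcᵢTᵢ = 32.016×122.0 + 478.32×30.0 + 53.0225×74.0 = 22179
T = 22179 / 563.3585 = 39.37 °C

T_f = 39.4 °C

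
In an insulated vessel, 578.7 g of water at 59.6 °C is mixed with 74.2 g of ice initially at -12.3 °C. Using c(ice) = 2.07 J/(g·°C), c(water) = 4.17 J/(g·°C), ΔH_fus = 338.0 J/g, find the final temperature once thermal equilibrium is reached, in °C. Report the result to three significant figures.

T_f = 42.9 °C

Heat to bring ice to 0 °C and melt it: q₁ = 74.2×2.07×12.3 + 74.2×338.0 = 26969 J
Heat the water can supply cooling to 0 °C: 578.7×4.17×59.6 = 143825 J > q₁, so all ice melts.
Energy balance: 578.7×4.17×(59.6 − T) = 26969 + 74.2×4.17×(T − 0)
2413.179(59.6 − T) = 26969 + 309.414 T
143825 − 26969 = 2722.593 T
T = 116856 / 2722.593 = 42.92 °C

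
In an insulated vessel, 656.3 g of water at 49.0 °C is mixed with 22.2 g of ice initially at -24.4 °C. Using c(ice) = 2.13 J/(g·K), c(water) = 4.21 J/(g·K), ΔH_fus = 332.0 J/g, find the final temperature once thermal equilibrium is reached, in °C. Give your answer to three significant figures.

Heat to bring ice to 0 °C and melt it: q₁ = 22.2×2.13×24.4 + 22.2×332.0 = 8524.2 J
Heat the water can supply cooling to 0 °C: 656.3×4.21×49.0 = 135388 J > q₁, so all ice melts.
Energy balance: 656.3×4.21×(49.0 − T) = 8524.2 + 22.2×4.21×(T − 0)
2763.023(49.0 − T) = 8524.2 + 93.462 T
135388 − 8524.2 = 2856.485 T
T = 126863.8 / 2856.485 = 44.41 °C

T_f = 44.4 °C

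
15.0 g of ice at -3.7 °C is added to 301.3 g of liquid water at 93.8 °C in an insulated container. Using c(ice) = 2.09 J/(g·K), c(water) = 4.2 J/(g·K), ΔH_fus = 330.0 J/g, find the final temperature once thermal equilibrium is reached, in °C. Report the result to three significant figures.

T_f = 85.5 °C

Heat to bring ice to 0 °C and melt it: q₁ = 15.0×2.09×3.7 + 15.0×330.0 = 5066.0 J
Heat the water can supply cooling to 0 °C: 301.3×4.2×93.8 = 118700 J > q₁, so all ice melts.
Energy balance: 301.3×4.2×(93.8 − T) = 5066.0 + 15.0×4.2×(T − 0)
1265.46(93.8 − T) = 5066.0 + 63 T
118700 − 5066.0 = 1328.46 T
T = 113634.0 / 1328.46 = 85.54 °C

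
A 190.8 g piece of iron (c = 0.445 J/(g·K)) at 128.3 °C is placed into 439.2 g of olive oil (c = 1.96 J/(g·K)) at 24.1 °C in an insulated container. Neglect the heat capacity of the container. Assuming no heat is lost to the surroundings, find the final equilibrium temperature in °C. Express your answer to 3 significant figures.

T_f = 33.5 °C

Heat lost by iron = heat gained by olive oil.
(190.8)(0.445)(128.3 − T) = (439.2)(1.96)(T − 24.1)
84.906 (128.3 − T) = 860.832 (T − 24.1)
10893 − 84.906 T = 860.832 T − 20746
31639 = 945.738 T
T = 33.45 °C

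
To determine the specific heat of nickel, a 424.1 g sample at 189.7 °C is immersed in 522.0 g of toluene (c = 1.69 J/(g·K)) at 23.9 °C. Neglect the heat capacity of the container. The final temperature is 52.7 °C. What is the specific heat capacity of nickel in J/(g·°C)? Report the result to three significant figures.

c = 0.437 J/(g·°C)

q_gained = (522.0 × 1.69) × (52.7 − 23.9) = 25410 J
q_lost = 424.1 × c × (189.7 − 52.7) = 58101.7 c
Set equal: c = 25410 / 58101.7 = 0.437 J/(g·°C)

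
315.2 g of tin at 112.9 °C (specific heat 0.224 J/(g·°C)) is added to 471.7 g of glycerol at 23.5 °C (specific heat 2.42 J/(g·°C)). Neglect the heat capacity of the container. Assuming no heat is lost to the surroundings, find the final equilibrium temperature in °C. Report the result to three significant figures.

T_f = 28.7 °C

Heat lost by tin = heat gained by glycerol.
(315.2)(0.224)(112.9 − T) = (471.7)(2.42)(T − 23.5)
70.6048 (112.9 − T) = 1141.514 (T − 23.5)
7971.3 − 70.6048 T = 1141.514 T − 26826
34797.3 = 1212.1188 T
T = 28.71 °C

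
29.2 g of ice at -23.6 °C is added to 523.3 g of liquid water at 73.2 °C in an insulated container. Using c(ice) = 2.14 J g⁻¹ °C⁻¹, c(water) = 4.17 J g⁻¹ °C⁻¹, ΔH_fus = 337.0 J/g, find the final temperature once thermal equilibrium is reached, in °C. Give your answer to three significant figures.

Heat to bring ice to 0 °C and melt it: q₁ = 29.2×2.14×23.6 + 29.2×337.0 = 11315 J
Heat the water can supply cooling to 0 °C: 523.3×4.17×73.2 = 159734 J > q₁, so all ice melts.
Energy balance: 523.3×4.17×(73.2 − T) = 11315 + 29.2×4.17×(T − 0)
2182.161(73.2 − T) = 11315 + 121.764 T
159734 − 11315 = 2303.925 T
T = 148419 / 2303.925 = 64.42 °C

T_f = 64.4 °C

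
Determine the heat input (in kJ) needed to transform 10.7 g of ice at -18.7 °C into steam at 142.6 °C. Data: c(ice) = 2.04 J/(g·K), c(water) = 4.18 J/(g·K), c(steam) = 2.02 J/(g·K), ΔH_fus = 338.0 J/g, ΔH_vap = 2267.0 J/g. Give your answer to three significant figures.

q1 (heat ice -18.7→0.0 °C): 10.7 × 2.04 × 18.7 = 408 J
q2 (melt at 0 °C): 10.7 × 338.0 = 3617 J
q3 (heat water 0.0→100.0 °C): 10.7 × 4.18 × 100.0 = 4473 J
q4 (vaporize at 100 °C): 10.7 × 2267.0 = 24257 J
q5 (heat steam 100.0→142.6 °C): 10.7 × 2.02 × 42.6 = 921 J
Total: 408 + 3617 + 4473 + 24257 + 921 = 33676 J = 33.7 kJ

q = 33.7 kJ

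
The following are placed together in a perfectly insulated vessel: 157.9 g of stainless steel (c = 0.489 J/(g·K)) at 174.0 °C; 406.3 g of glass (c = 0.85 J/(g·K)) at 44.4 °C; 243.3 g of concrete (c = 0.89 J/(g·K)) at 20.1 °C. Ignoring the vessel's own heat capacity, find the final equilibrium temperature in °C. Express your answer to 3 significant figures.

T_f = 51.8 °C

Σ mᵢcᵢ(T − Tᵢ) = 0  ⇒  T = Σ mᵢcᵢTᵢ / Σ mᵢcᵢ
Σ mᵢcᵢ = 157.9×0.489 + 406.3×0.85 + 243.3×0.89 = 639.1051
Σ mᵢcᵢTᵢ = 77.2131×174.0 + 345.355×44.4 + 216.537×20.1 = 33121
T = 33121 / 639.1051 = 51.82 °C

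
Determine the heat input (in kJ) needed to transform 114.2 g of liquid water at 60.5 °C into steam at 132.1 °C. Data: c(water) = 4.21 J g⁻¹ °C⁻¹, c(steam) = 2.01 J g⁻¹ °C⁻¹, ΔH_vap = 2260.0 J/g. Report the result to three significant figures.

q1 (heat water 60.5→100.0 °C): 114.2 × 4.21 × 39.5 = 18991 J
q2 (vaporize at 100 °C): 114.2 × 2260.0 = 258092 J
q3 (heat steam 100.0→132.1 °C): 114.2 × 2.01 × 32.1 = 7368 J
Total: 18991 + 258092 + 7368 = 284451 J = 284 kJ

q = 284 kJ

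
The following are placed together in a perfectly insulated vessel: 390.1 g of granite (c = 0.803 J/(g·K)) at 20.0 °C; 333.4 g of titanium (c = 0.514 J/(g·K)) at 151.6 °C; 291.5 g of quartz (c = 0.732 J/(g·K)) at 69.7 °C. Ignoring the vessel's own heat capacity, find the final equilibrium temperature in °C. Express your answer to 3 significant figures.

T_f = 67.5 °C

Σ mᵢcᵢ(T − Tᵢ) = 0  ⇒  T = Σ mᵢcᵢTᵢ / Σ mᵢcᵢ
Σ mᵢcᵢ = 390.1×0.803 + 333.4×0.514 + 291.5×0.732 = 697.9959
Σ mᵢcᵢTᵢ = 313.2503×20.0 + 171.3676×151.6 + 213.378×69.7 = 47117
T = 47117 / 697.9959 = 67.50 °C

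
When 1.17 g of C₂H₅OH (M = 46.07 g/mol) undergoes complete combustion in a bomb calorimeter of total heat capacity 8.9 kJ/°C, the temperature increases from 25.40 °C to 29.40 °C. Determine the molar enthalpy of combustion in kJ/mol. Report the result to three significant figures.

ΔT = 29.40 − 25.40 = 4.00 °C
q_cal = C_cal × ΔT = 8.9 × 4.00 = 35.6 kJ
n = 1.17 / 46.07 = 0.02540 mol
q_rxn = −q_cal = -35.6 kJ
ΔH = -35.6 / 0.02540 = -1402 kJ/mol

ΔH = -1400 kJ/mol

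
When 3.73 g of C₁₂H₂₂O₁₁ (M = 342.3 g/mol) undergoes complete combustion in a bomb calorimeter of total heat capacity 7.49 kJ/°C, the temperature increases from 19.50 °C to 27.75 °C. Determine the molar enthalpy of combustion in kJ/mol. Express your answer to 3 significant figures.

ΔH = -5670 kJ/mol

ΔT = 27.75 − 19.50 = 8.25 °C
q_cal = C_cal × ΔT = 7.49 × 8.25 = 61.7925 kJ
n = 3.73 / 342.3 = 0.01090 mol
q_rxn = −q_cal = -61.7925 kJ
ΔH = -61.7925 / 0.01090 = -5669 kJ/mol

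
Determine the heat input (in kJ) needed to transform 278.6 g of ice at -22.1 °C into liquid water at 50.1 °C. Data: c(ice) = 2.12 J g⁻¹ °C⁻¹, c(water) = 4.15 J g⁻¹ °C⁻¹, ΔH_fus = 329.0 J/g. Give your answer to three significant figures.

q1 (heat ice -22.1→0.0 °C): 278.6 × 2.12 × 22.1 = 13053 J
q2 (melt at 0 °C): 278.6 × 329.0 = 91659 J
q3 (heat water 0.0→50.1 °C): 278.6 × 4.15 × 50.1 = 57925 J
Total: 13053 + 91659 + 57925 = 162637 J = 163 kJ

q = 163 kJ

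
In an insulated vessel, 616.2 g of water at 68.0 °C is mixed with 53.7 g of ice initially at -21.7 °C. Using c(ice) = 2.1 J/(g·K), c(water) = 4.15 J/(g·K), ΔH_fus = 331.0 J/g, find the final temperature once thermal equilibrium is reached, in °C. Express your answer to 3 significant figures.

Heat to bring ice to 0 °C and melt it: q₁ = 53.7×2.1×21.7 + 53.7×331.0 = 20222 J
Heat the water can supply cooling to 0 °C: 616.2×4.15×68.0 = 173892 J > q₁, so all ice melts.
Energy balance: 616.2×4.15×(68.0 − T) = 20222 + 53.7×4.15×(T − 0)
2557.23(68.0 − T) = 20222 + 222.855 T
173892 − 20222 = 2780.085 T
T = 153670 / 2780.085 = 55.28 °C

T_f = 55.3 °C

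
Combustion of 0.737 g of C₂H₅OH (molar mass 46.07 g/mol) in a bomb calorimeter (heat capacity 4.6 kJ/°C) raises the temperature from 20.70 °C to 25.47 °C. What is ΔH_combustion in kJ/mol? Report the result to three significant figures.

ΔT = 25.47 − 20.70 = 4.77 °C
q_cal = C_cal × ΔT = 4.6 × 4.77 = 21.942 kJ
n = 0.737 / 46.07 = 0.01600 mol
q_rxn = −q_cal = -21.942 kJ
ΔH = -21.942 / 0.01600 = -1371 kJ/mol

ΔH = -1370 kJ/mol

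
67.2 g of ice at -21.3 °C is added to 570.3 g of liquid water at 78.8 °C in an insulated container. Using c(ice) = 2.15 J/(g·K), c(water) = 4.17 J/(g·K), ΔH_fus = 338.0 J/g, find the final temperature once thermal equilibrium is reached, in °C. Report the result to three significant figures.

T_f = 60.8 °C

Heat to bring ice to 0 °C and melt it: q₁ = 67.2×2.15×21.3 + 67.2×338.0 = 25791 J
Heat the water can supply cooling to 0 °C: 570.3×4.17×78.8 = 187398 J > q₁, so all ice melts.
Energy balance: 570.3×4.17×(78.8 − T) = 25791 + 67.2×4.17×(T − 0)
2378.151(78.8 − T) = 25791 + 280.224 T
187398 − 25791 = 2658.375 T
T = 161607 / 2658.375 = 60.79 °C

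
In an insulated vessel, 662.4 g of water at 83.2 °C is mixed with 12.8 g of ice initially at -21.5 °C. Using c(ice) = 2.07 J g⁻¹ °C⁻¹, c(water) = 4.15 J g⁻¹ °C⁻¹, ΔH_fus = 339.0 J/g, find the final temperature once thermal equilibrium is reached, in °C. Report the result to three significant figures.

Heat to bring ice to 0 °C and melt it: q₁ = 12.8×2.07×21.5 + 12.8×339.0 = 4908.9 J
Heat the water can supply cooling to 0 °C: 662.4×4.15×83.2 = 228713 J > q₁, so all ice melts.
Energy balance: 662.4×4.15×(83.2 − T) = 4908.9 + 12.8×4.15×(T − 0)
2748.96(83.2 − T) = 4908.9 + 53.12 T
228713 − 4908.9 = 2802.08 T
T = 223804.1 / 2802.08 = 79.87 °C

T_f = 79.9 °C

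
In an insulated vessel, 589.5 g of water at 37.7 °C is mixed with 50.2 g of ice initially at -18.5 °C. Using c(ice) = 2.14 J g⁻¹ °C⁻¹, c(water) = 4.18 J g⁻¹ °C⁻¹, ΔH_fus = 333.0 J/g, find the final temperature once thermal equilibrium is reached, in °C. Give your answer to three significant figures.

T_f = 27.7 °C

Heat to bring ice to 0 °C and melt it: q₁ = 50.2×2.14×18.5 + 50.2×333.0 = 18704 J
Heat the water can supply cooling to 0 °C: 589.5×4.18×37.7 = 92896.9 J > q₁, so all ice melts.
Energy balance: 589.5×4.18×(37.7 − T) = 18704 + 50.2×4.18×(T − 0)
2464.11(37.7 − T) = 18704 + 209.836 T
92896.9 − 18704 = 2673.946 T
T = 74192.9 / 2673.946 = 27.747 °C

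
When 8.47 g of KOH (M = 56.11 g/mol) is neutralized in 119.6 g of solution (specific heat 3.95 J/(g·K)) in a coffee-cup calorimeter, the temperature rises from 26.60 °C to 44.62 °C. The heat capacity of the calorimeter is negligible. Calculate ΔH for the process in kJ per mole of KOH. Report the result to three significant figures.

ΔH = -56.4 kJ/mol

|ΔT| = |44.62 − 26.60| = 18.02 °C
|q_surr| = (119.6 × 3.95) × 18.02 = 472.42 × 18.02 = 8513 J
n(KOH) = 8.47 / 56.11 = 0.1510 mol
Temperature rose, so q_rxn = −|q_surr| = -8.513 kJ
ΔH = q_rxn / n = -56.38 kJ/mol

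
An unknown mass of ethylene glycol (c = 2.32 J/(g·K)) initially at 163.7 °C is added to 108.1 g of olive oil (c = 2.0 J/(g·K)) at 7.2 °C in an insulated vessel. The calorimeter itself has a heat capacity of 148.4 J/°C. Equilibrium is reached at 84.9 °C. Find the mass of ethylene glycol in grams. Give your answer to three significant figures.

q_gained = (108.1 × 2.0 + 148.4) × (84.9 − 7.2) = 28330 J
q_lost = m × 2.32 × (163.7 − 84.9) = 182.816 m
m = 28330 / 182.816 = 155 g

m = 155 g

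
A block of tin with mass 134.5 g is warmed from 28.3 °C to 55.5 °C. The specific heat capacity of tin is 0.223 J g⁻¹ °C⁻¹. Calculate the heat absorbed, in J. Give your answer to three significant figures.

q = 816 J

q = m c ΔT = 134.5 × 0.223 × (55.5 − 28.3)
q = 134.5 × 0.223 × 27.2 = 815.8 J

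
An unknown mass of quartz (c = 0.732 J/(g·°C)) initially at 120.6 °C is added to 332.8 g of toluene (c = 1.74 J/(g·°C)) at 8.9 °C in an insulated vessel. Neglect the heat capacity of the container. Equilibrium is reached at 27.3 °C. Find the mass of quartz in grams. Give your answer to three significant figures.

q_gained = (332.8 × 1.74) × (27.3 − 8.9) = 10650 J
q_lost = m × 0.732 × (120.6 − 27.3) = 68.2956 m
m = 10650 / 68.2956 = 156 g

m = 156 g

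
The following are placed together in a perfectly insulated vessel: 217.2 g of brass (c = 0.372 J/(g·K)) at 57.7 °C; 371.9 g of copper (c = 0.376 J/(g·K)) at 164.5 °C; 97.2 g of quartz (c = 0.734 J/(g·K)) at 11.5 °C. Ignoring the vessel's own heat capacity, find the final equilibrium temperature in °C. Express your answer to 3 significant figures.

T_f = 97.6 °C

Σ mᵢcᵢ(T − Tᵢ) = 0  ⇒  T = Σ mᵢcᵢTᵢ / Σ mᵢcᵢ
Σ mᵢcᵢ = 217.2×0.372 + 371.9×0.376 + 97.2×0.734 = 291.9776
Σ mᵢcᵢTᵢ = 80.7984×57.7 + 139.8344×164.5 + 71.3448×11.5 = 28485
T = 28485 / 291.9776 = 97.56 °C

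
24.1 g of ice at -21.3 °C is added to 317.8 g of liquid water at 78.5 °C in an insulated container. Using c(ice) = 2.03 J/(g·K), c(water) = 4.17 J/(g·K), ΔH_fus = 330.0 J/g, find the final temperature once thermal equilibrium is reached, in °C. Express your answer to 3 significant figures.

T_f = 66.7 °C

Heat to bring ice to 0 °C and melt it: q₁ = 24.1×2.03×21.3 + 24.1×330.0 = 8995.1 J
Heat the water can supply cooling to 0 °C: 317.8×4.17×78.5 = 104030 J > q₁, so all ice melts.
Energy balance: 317.8×4.17×(78.5 − T) = 8995.1 + 24.1×4.17×(T − 0)
1325.226(78.5 − T) = 8995.1 + 100.497 T
104030 − 8995.1 = 1425.723 T
T = 95034.9 / 1425.723 = 66.66 °C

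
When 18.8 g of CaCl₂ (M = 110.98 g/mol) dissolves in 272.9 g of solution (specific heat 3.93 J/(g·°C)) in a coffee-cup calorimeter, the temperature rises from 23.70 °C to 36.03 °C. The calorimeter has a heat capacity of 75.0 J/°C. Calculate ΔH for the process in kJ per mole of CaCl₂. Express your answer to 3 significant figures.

ΔH = -83.5 kJ/mol

|ΔT| = |36.03 − 23.70| = 12.33 °C
|q_surr| = (272.9 × 3.93 + 75.0) × 12.33 = 1147.497 × 12.33 = 14150 J
n(CaCl₂) = 18.8 / 110.98 = 0.1694 mol
Temperature rose, so q_rxn = −|q_surr| = -14.15 kJ
ΔH = q_rxn / n = -83.53 kJ/mol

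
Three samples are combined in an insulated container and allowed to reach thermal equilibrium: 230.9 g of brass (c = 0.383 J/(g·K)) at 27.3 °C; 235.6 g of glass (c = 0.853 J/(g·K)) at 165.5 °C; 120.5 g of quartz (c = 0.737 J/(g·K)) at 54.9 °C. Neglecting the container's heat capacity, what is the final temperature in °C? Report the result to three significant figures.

Σ mᵢcᵢ(T − Tᵢ) = 0  ⇒  T = Σ mᵢcᵢTᵢ / Σ mᵢcᵢ
Σ mᵢcᵢ = 230.9×0.383 + 235.6×0.853 + 120.5×0.737 = 378.2100
Σ mᵢcᵢTᵢ = 88.4347×27.3 + 200.9668×165.5 + 88.8085×54.9 = 40550
T = 40550 / 378.2100 = 107.2 °C

T_f = 107 °C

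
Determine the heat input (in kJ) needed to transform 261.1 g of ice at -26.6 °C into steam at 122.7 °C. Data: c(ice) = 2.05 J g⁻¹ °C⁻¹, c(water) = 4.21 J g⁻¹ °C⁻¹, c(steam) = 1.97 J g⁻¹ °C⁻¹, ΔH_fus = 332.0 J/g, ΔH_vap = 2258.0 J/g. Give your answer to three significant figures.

q = 812 kJ

q1 (heat ice -26.6→0.0 °C): 261.1 × 2.05 × 26.6 = 14238 J
q2 (melt at 0 °C): 261.1 × 332.0 = 86685 J
q3 (heat water 0.0→100.0 °C): 261.1 × 4.21 × 100.0 = 109923 J
q4 (vaporize at 100 °C): 261.1 × 2258.0 = 589564 J
q5 (heat steam 100.0→122.7 °C): 261.1 × 1.97 × 22.7 = 11676 J
Total: 14238 + 86685 + 109923 + 589564 + 11676 = 812086 J = 812 kJ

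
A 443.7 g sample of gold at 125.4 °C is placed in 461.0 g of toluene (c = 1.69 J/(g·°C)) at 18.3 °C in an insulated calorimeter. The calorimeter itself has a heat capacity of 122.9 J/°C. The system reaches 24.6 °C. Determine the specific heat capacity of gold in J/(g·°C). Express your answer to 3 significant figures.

q_gained = (461.0 × 1.69 + 122.9) × (24.6 − 18.3) = 5683 J
q_lost = 443.7 × c × (125.4 − 24.6) = 44724.96 c
Set equal: c = 5683 / 44724.96 = 0.127 J/(g·°C)

c = 0.127 J/(g·°C)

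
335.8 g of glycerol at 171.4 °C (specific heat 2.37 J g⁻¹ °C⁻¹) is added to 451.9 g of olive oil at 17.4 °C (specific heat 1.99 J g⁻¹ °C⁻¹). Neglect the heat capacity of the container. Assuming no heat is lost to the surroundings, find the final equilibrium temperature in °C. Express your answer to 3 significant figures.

T_f = 89.7 °C

Heat lost by glycerol = heat gained by olive oil.
(335.8)(2.37)(171.4 − T) = (451.9)(1.99)(T − 17.4)
795.846 (171.4 − T) = 899.281 (T − 17.4)
136410 − 795.846 T = 899.281 T − 15647
152057 = 1695.127 T
T = 89.70 °C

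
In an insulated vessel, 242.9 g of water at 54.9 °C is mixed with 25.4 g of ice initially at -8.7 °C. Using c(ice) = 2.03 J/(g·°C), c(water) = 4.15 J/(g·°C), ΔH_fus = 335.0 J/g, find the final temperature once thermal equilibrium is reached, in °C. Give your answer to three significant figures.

T_f = 41.7 °C

Heat to bring ice to 0 °C and melt it: q₁ = 25.4×2.03×8.7 + 25.4×335.0 = 8957.6 J
Heat the water can supply cooling to 0 °C: 242.9×4.15×54.9 = 55341.1 J > q₁, so all ice melts.
Energy balance: 242.9×4.15×(54.9 − T) = 8957.6 + 25.4×4.15×(T − 0)
1008.035(54.9 − T) = 8957.6 + 105.41 T
55341.1 − 8957.6 = 1113.445 T
T = 46383.5 / 1113.445 = 41.66 °C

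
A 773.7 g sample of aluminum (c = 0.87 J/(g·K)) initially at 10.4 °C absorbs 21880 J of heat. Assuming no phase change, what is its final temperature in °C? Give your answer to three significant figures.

ΔT = q / (m c) = 21880 / (773.7 × 0.87) = 32.51 °C
T_f = 10.4 + 32.51 = 42.91 °C

T_f = 42.9 °C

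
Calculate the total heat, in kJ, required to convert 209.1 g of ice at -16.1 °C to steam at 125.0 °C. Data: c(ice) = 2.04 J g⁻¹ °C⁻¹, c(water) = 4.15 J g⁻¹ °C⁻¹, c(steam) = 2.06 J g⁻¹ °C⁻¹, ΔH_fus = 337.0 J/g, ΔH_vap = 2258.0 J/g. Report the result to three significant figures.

q = 647 kJ

q1 (heat ice -16.1→0.0 °C): 209.1 × 2.04 × 16.1 = 6868 J
q2 (melt at 0 °C): 209.1 × 337.0 = 70467 J
q3 (heat water 0.0→100.0 °C): 209.1 × 4.15 × 100.0 = 86777 J
q4 (vaporize at 100 °C): 209.1 × 2258.0 = 472148 J
q5 (heat steam 100.0→125.0 °C): 209.1 × 2.06 × 25.0 = 10769 J
Total: 6868 + 70467 + 86777 + 472148 + 10769 = 647029 J = 647 kJ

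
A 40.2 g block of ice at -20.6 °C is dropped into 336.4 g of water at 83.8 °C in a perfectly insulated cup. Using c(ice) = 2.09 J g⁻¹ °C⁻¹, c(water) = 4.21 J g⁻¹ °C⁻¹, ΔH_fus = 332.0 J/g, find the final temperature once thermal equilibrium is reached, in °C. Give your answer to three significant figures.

T_f = 65.3 °C

Heat to bring ice to 0 °C and melt it: q₁ = 40.2×2.09×20.6 + 40.2×332.0 = 15077 J
Heat the water can supply cooling to 0 °C: 336.4×4.21×83.8 = 118681 J > q₁, so all ice melts.
Energy balance: 336.4×4.21×(83.8 − T) = 15077 + 40.2×4.21×(T − 0)
1416.244(83.8 − T) = 15077 + 169.242 T
118681 − 15077 = 1585.486 T
T = 103604 / 1585.486 = 65.345 °C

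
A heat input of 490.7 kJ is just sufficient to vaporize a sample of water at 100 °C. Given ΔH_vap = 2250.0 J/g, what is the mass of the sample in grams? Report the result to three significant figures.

m = q / ΔH_vap = 490700 J / 2250.0 J/g = 218 g

m = 218 g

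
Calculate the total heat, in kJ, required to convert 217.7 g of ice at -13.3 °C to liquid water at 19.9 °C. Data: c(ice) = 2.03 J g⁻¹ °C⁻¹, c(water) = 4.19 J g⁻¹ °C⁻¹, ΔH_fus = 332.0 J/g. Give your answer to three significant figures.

q1 (heat ice -13.3→0.0 °C): 217.7 × 2.03 × 13.3 = 5878 J
q2 (melt at 0 °C): 217.7 × 332.0 = 72276 J
q3 (heat water 0.0→19.9 °C): 217.7 × 4.19 × 19.9 = 18152 J
Total: 5878 + 72276 + 18152 = 96306 J = 96.3 kJ

q = 96.3 kJ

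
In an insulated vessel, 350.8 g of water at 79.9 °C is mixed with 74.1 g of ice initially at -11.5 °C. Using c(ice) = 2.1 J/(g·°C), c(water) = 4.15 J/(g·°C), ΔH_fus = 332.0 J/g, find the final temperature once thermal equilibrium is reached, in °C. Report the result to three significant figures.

Heat to bring ice to 0 °C and melt it: q₁ = 74.1×2.1×11.5 + 74.1×332.0 = 26391 J
Heat the water can supply cooling to 0 °C: 350.8×4.15×79.9 = 116320 J > q₁, so all ice melts.
Energy balance: 350.8×4.15×(79.9 − T) = 26391 + 74.1×4.15×(T − 0)
1455.82(79.9 − T) = 26391 + 307.515 T
116320 − 26391 = 1763.335 T
T = 89929 / 1763.335 = 51.00 °C

T_f = 51.0 °C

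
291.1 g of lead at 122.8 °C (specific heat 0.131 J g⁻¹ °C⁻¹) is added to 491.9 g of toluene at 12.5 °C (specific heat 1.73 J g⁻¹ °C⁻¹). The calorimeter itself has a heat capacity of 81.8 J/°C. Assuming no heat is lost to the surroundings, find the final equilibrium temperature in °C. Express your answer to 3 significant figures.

T_f = 16.8 °C

Heat lost by lead = heat gained by toluene + calorimeter.
(291.1)(0.131)(122.8 − T) = [(491.9)(1.73) + 81.8](T − 12.5)
38.1341 (122.8 − T) = 932.787 (T − 12.5)
4682.9 − 38.1341 T = 932.787 T − 11660
16342.9 = 970.9211 T
T = 16.83 °C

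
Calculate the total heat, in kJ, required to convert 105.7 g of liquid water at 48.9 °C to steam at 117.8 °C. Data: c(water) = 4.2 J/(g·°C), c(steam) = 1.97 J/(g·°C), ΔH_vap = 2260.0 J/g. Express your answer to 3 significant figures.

q = 265 kJ

q1 (heat water 48.9→100.0 °C): 105.7 × 4.2 × 51.1 = 22685 J
q2 (vaporize at 100 °C): 105.7 × 2260.0 = 238882 J
q3 (heat steam 100.0→117.8 °C): 105.7 × 1.97 × 17.8 = 3706 J
Total: 22685 + 238882 + 3706 = 265273 J = 265 kJ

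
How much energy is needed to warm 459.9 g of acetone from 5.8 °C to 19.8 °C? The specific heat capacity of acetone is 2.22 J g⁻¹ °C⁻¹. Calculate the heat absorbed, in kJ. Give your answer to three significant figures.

q = m c ΔT = 459.9 × 2.22 × (19.8 − 5.8)
q = 459.9 × 2.22 × 14.0 = 14290 J = 14.3 kJ

q = 14.3 kJ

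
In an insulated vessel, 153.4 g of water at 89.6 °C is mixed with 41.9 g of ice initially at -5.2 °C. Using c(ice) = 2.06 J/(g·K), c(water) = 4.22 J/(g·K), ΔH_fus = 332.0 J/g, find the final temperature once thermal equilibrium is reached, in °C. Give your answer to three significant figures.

Heat to bring ice to 0 °C and melt it: q₁ = 41.9×2.06×5.2 + 41.9×332.0 = 14360 J
Heat the water can supply cooling to 0 °C: 153.4×4.22×89.6 = 58002.4 J > q₁, so all ice melts.
Energy balance: 153.4×4.22×(89.6 − T) = 14360 + 41.9×4.22×(T − 0)
647.348(89.6 − T) = 14360 + 176.818 T
58002.4 − 14360 = 824.166 T
T = 43642.4 / 824.166 = 52.95 °C

T_f = 53.0 °C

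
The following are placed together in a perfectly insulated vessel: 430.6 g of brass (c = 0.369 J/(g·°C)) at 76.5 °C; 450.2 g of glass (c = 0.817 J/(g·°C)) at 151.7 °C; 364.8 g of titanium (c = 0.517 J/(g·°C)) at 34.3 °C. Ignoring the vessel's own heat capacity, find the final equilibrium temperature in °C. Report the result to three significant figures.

T_f = 104 °C

Σ mᵢcᵢ(T − Tᵢ) = 0  ⇒  T = Σ mᵢcᵢTᵢ / Σ mᵢcᵢ
Σ mᵢcᵢ = 430.6×0.369 + 450.2×0.817 + 364.8×0.517 = 715.3064
Σ mᵢcᵢTᵢ = 158.8914×76.5 + 367.8134×151.7 + 188.6016×34.3 = 74422
T = 74422 / 715.3064 = 104.0 °C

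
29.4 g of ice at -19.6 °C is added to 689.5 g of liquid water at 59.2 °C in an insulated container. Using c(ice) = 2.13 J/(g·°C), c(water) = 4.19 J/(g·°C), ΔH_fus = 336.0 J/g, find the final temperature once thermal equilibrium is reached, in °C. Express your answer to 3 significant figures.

Heat to bring ice to 0 °C and melt it: q₁ = 29.4×2.13×19.6 + 29.4×336.0 = 11106 J
Heat the water can supply cooling to 0 °C: 689.5×4.19×59.2 = 171029 J > q₁, so all ice melts.
Energy balance: 689.5×4.19×(59.2 − T) = 11106 + 29.4×4.19×(T − 0)
2889.005(59.2 − T) = 11106 + 123.186 T
171029 − 11106 = 3012.191 T
T = 159923 / 3012.191 = 53.09 °C

T_f = 53.1 °C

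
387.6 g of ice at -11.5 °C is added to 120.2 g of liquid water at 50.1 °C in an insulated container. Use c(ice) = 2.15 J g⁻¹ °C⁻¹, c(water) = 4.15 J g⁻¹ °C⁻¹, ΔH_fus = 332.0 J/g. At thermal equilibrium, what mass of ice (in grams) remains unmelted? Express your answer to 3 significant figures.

m_ice remaining = 341 g

Heat to warm all ice to 0 °C: 387.6×2.15×11.5 = 9583.4 J
Heat released by water cooling to 0 °C: 120.2×4.15×50.1 = 24991 J
24991 J < 9583.4 + 387.6×332.0 = 138266.6 J, so not all ice melts; final T = 0 °C.
Heat left for melting: 24991 − 9583.4 = 15407.6 J
Mass melted = 15407.6 / 332.0 = 46.41 g
Ice remaining = 387.6 − 46.41 = 341.19 g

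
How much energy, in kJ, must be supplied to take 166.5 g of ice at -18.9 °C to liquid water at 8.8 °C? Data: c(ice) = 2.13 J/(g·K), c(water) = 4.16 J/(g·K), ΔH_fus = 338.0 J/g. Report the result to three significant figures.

q1 (heat ice -18.9→0.0 °C): 166.5 × 2.13 × 18.9 = 6703 J
q2 (melt at 0 °C): 166.5 × 338.0 = 56277 J
q3 (heat water 0.0→8.8 °C): 166.5 × 4.16 × 8.8 = 6095 J
Total: 6703 + 56277 + 6095 = 69075 J = 69.1 kJ

q = 69.1 kJ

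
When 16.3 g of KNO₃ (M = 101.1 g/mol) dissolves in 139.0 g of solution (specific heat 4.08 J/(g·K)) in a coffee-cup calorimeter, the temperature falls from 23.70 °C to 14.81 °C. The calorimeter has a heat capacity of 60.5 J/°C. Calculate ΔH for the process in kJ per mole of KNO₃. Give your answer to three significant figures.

|ΔT| = |14.81 − 23.70| = 8.89 °C
|q_surr| = (139.0 × 4.08 + 60.5) × 8.89 = 627.62 × 8.89 = 5580 J
n(KNO₃) = 16.3 / 101.1 = 0.1612 mol
Temperature fell, so q_rxn = +|q_surr| = 5.580 kJ
ΔH = q_rxn / n = 34.62 kJ/mol

ΔH = 34.6 kJ/mol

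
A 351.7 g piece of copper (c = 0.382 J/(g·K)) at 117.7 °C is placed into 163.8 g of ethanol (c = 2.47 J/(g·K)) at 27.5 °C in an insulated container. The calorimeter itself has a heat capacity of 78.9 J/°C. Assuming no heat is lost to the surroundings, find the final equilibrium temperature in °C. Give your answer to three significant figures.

T_f = 47.1 °C

Heat lost by copper = heat gained by ethanol + calorimeter.
(351.7)(0.382)(117.7 − T) = [(163.8)(2.47) + 78.9](T − 27.5)
134.3494 (117.7 − T) = 483.486 (T − 27.5)
15813 − 134.3494 T = 483.486 T − 13296
29109 = 617.8354 T
T = 47.11 °C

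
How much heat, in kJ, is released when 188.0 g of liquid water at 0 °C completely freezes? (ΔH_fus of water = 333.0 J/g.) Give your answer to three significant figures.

q = m × ΔH_fus = 188.0 × 333.0 = 62600 J = 62.6 kJ

q = 62.6 kJ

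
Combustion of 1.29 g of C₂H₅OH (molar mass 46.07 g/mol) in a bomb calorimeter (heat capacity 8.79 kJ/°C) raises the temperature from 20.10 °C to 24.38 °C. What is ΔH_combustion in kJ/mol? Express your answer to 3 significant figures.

ΔT = 24.38 − 20.10 = 4.28 °C
q_cal = C_cal × ΔT = 8.79 × 4.28 = 37.6212 kJ
n = 1.29 / 46.07 = 0.02800 mol
q_rxn = −q_cal = -37.6212 kJ
ΔH = -37.6212 / 0.02800 = -1344 kJ/mol

ΔH = -1340 kJ/mol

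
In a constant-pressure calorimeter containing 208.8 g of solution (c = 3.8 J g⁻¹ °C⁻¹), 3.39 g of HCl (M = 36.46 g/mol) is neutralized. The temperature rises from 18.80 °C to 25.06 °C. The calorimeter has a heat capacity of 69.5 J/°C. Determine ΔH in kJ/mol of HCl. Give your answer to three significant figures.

|ΔT| = |25.06 − 18.80| = 6.26 °C
|q_surr| = (208.8 × 3.8 + 69.5) × 6.26 = 862.94 × 6.26 = 5402 J
n(HCl) = 3.39 / 36.46 = 0.09298 mol
Temperature rose, so q_rxn = −|q_surr| = -5.402 kJ
ΔH = q_rxn / n = -58.10 kJ/mol

ΔH = -58.1 kJ/mol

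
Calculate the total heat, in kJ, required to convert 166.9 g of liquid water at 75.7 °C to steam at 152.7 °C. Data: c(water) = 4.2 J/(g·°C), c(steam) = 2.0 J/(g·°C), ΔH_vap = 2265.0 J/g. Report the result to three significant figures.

q = 413 kJ

q1 (heat water 75.7→100.0 °C): 166.9 × 4.2 × 24.3 = 17034 J
q2 (vaporize at 100 °C): 166.9 × 2265.0 = 378029 J
q3 (heat steam 100.0→152.7 °C): 166.9 × 2.0 × 52.7 = 17591 J
Total: 17034 + 378029 + 17591 = 412654 J = 413 kJ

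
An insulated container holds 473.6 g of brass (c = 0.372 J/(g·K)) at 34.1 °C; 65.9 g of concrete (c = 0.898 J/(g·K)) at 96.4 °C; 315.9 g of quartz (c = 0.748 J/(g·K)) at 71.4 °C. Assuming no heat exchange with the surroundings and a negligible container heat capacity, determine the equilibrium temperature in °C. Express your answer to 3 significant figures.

Σ mᵢcᵢ(T − Tᵢ) = 0  ⇒  T = Σ mᵢcᵢTᵢ / Σ mᵢcᵢ
Σ mᵢcᵢ = 473.6×0.372 + 65.9×0.898 + 315.9×0.748 = 471.6506
Σ mᵢcᵢTᵢ = 176.1792×34.1 + 59.1782×96.4 + 236.2932×71.4 = 28584
T = 28584 / 471.6506 = 60.60 °C

T_f = 60.6 °C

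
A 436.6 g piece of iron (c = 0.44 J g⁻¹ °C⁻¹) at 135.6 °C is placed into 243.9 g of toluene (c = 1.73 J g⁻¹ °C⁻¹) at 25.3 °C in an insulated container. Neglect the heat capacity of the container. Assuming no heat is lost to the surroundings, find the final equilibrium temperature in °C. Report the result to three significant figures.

Heat lost by iron = heat gained by toluene.
(436.6)(0.44)(135.6 − T) = (243.9)(1.73)(T − 25.3)
192.104 (135.6 − T) = 421.947 (T − 25.3)
26049 − 192.104 T = 421.947 T − 10675
36724 = 614.051 T
T = 59.81 °C

T_f = 59.8 °C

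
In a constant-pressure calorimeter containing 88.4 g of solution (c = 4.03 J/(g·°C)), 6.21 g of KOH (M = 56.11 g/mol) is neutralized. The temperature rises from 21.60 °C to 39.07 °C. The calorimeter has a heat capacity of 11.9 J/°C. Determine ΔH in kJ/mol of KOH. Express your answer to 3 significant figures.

ΔH = -58.1 kJ/mol

|ΔT| = |39.07 − 21.60| = 17.47 °C
|q_surr| = (88.4 × 4.03 + 11.9) × 17.47 = 368.152 × 17.47 = 6432 J
n(KOH) = 6.21 / 56.11 = 0.1107 mol
Temperature rose, so q_rxn = −|q_surr| = -6.432 kJ
ΔH = q_rxn / n = -58.10 kJ/mol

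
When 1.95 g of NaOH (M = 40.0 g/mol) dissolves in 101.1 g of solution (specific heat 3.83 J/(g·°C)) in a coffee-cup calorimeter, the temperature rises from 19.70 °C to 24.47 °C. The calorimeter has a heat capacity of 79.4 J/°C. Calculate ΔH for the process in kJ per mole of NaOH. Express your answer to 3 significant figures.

ΔH = -45.7 kJ/mol

|ΔT| = |24.47 − 19.70| = 4.77 °C
|q_surr| = (101.1 × 3.83 + 79.4) × 4.77 = 466.613 × 4.77 = 2226 J
n(NaOH) = 1.95 / 40.0 = 0.04875 mol
Temperature rose, so q_rxn = −|q_surr| = -2.226 kJ
ΔH = q_rxn / n = -45.66 kJ/mol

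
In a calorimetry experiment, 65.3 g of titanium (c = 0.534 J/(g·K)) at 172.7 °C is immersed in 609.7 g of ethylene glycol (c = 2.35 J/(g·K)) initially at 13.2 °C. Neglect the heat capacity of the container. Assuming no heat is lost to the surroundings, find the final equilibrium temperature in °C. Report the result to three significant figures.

T_f = 17.0 °C

Heat lost by titanium = heat gained by ethylene glycol.
(65.3)(0.534)(172.7 − T) = (609.7)(2.35)(T − 13.2)
34.8702 (172.7 − T) = 1432.795 (T − 13.2)
6022.1 − 34.8702 T = 1432.795 T − 18913
24935.1 = 1467.6652 T
T = 16.99 °C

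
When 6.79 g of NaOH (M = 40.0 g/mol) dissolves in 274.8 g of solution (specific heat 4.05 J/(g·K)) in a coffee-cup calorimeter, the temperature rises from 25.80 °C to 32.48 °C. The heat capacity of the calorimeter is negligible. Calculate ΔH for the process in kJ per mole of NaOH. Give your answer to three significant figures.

ΔH = -43.8 kJ/mol

|ΔT| = |32.48 − 25.80| = 6.68 °C
|q_surr| = (274.8 × 4.05) × 6.68 = 1112.94 × 6.68 = 7434 J
n(NaOH) = 6.79 / 40.0 = 0.1698 mol
Temperature rose, so q_rxn = −|q_surr| = -7.434 kJ
ΔH = q_rxn / n = -43.78 kJ/mol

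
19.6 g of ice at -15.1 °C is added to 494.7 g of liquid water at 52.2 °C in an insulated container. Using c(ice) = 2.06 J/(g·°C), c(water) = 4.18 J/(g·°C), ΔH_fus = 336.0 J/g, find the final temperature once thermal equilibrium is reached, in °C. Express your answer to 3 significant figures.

Heat to bring ice to 0 °C and melt it: q₁ = 19.6×2.06×15.1 + 19.6×336.0 = 7195.3 J
Heat the water can supply cooling to 0 °C: 494.7×4.18×52.2 = 107942 J > q₁, so all ice melts.
Energy balance: 494.7×4.18×(52.2 − T) = 7195.3 + 19.6×4.18×(T − 0)
2067.846(52.2 − T) = 7195.3 + 81.928 T
107942 − 7195.3 = 2149.774 T
T = 100746.7 / 2149.774 = 46.86 °C

T_f = 46.9 °C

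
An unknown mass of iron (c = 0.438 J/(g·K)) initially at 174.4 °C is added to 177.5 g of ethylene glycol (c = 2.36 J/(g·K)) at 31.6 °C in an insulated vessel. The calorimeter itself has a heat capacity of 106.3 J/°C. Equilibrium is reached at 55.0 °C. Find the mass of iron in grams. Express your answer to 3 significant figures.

m = 235 g

q_gained = (177.5 × 2.36 + 106.3) × (55.0 − 31.6) = 12290 J
q_lost = m × 0.438 × (174.4 − 55.0) = 52.2972 m
m = 12290 / 52.2972 = 235 g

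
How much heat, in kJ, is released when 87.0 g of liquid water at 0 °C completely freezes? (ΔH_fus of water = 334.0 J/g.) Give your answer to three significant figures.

q = 29.1 kJ

q = m × ΔH_fus = 87.0 × 334.0 = 29060 J = 29.1 kJ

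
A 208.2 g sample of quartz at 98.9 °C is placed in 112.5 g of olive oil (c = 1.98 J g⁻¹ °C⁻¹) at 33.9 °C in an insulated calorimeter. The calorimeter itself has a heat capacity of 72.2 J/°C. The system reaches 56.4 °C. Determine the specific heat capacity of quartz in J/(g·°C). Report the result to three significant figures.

q_gained = (112.5 × 1.98 + 72.2) × (56.4 − 33.9) = 6636 J
q_lost = 208.2 × c × (98.9 − 56.4) = 8848.5 c
Set equal: c = 6636 / 8848.5 = 0.750 J/(g·°C)

c = 0.750 J/(g·°C)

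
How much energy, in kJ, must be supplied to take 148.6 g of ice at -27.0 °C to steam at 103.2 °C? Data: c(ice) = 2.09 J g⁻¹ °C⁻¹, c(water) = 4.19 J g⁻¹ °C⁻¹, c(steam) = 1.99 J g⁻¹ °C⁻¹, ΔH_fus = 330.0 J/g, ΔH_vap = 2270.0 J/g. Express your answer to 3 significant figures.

q1 (heat ice -27.0→0.0 °C): 148.6 × 2.09 × 27.0 = 8385 J
q2 (melt at 0 °C): 148.6 × 330.0 = 49038 J
q3 (heat water 0.0→100.0 °C): 148.6 × 4.19 × 100.0 = 62263 J
q4 (vaporize at 100 °C): 148.6 × 2270.0 = 337322 J
q5 (heat steam 100.0→103.2 °C): 148.6 × 1.99 × 3.2 = 946 J
Total: 8385 + 49038 + 62263 + 337322 + 946 = 457954 J = 458 kJ

q = 458 kJ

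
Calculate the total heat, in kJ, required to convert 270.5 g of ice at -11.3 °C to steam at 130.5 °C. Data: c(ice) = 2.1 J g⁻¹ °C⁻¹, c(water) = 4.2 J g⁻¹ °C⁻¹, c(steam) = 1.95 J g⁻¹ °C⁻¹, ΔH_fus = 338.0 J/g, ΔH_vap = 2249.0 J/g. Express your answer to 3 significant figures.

q = 836 kJ

q1 (heat ice -11.3→0.0 °C): 270.5 × 2.1 × 11.3 = 6419 J
q2 (melt at 0 °C): 270.5 × 338.0 = 91429 J
q3 (heat water 0.0→100.0 °C): 270.5 × 4.2 × 100.0 = 113610 J
q4 (vaporize at 100 °C): 270.5 × 2249.0 = 608355 J
q5 (heat steam 100.0→130.5 °C): 270.5 × 1.95 × 30.5 = 16088 J
Total: 6419 + 91429 + 113610 + 608355 + 16088 = 835901 J = 836 kJ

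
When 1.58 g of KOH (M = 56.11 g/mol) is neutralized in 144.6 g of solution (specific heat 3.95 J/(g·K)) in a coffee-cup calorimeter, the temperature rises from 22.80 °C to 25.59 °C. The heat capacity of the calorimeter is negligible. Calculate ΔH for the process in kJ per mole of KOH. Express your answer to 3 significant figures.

ΔH = -56.6 kJ/mol

|ΔT| = |25.59 − 22.80| = 2.79 °C
|q_surr| = (144.6 × 3.95) × 2.79 = 571.17 × 2.79 = 1594 J
n(KOH) = 1.58 / 56.11 = 0.02816 mol
Temperature rose, so q_rxn = −|q_surr| = -1.594 kJ
ΔH = q_rxn / n = -56.61 kJ/mol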